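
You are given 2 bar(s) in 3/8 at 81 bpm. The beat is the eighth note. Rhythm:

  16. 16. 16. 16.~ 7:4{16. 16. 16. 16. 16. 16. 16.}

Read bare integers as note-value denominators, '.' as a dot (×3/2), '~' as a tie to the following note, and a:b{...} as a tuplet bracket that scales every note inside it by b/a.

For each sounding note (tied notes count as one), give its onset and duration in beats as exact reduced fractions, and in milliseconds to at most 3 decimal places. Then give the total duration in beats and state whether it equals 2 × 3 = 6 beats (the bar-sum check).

1) 0.0ms=0b +555.556ms=3/4b
2) 555.556ms=3/4b +555.556ms=3/4b
3) 1111.111ms=3/2b +555.556ms=3/4b
4) 1666.667ms=9/4b +873.016ms=33/28b
5) 2539.683ms=24/7b +317.46ms=3/7b
6) 2857.143ms=27/7b +317.46ms=3/7b
7) 3174.603ms=30/7b +317.46ms=3/7b
8) 3492.063ms=33/7b +317.46ms=3/7b
9) 3809.524ms=36/7b +317.46ms=3/7b
10) 4126.984ms=39/7b +317.46ms=3/7b
Σ=6b of 6 (81bpm 3/8) — PASS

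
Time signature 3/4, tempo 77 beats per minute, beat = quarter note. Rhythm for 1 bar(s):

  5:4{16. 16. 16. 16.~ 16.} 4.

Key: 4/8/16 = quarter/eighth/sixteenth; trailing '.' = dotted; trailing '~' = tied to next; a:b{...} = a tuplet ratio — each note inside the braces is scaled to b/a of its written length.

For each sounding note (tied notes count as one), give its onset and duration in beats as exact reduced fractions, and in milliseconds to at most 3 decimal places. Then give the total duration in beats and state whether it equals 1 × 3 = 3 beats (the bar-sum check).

1) 0.0ms=0b +233.766ms=3/10b
2) 233.766ms=3/10b +233.766ms=3/10b
3) 467.532ms=3/5b +233.766ms=3/10b
4) 701.299ms=9/10b +467.532ms=3/5b
5) 1168.831ms=3/2b +1168.831ms=3/2b
Σ=3b of 3 (77bpm 3/4) — PASS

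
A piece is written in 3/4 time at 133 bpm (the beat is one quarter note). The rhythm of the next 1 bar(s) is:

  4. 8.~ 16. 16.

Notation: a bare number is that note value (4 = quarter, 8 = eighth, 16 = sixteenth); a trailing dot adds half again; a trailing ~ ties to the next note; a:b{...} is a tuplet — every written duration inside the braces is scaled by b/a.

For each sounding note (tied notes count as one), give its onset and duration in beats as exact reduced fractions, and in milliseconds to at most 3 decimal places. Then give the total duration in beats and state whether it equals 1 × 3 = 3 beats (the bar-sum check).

1) 0.0ms=0b +676.692ms=3/2b
2) 676.692ms=3/2b +507.519ms=9/8b
3) 1184.211ms=21/8b +169.173ms=3/8b
Σ=3b of 3 (133bpm 3/4) — PASS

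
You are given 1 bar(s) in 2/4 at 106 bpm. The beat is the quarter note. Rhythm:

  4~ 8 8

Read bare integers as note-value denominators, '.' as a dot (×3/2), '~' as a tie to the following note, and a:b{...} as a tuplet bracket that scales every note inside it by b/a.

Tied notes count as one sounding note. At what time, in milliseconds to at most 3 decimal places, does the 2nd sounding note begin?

1. 0.0ms @ 0 + 849.057ms (3/2)
2. 849.057ms @ 3/2 + 283.019ms (1/2)

note 2 onset = 3/2b = 849.057ms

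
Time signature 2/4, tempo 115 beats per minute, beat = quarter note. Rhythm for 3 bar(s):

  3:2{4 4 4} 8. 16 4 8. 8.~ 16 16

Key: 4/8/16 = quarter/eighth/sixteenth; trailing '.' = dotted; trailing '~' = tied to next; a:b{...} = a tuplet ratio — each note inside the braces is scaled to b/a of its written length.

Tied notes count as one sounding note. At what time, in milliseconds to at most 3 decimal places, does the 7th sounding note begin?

note 7 onset = 4b = 2086.957ms

1. 0.0ms @ 0 + 347.826ms (2/3)
2. 347.826ms @ 2/3 + 347.826ms (2/3)
3. 695.652ms @ 4/3 + 347.826ms (2/3)
4. 1043.478ms @ 2 + 391.304ms (3/4)
5. 1434.783ms @ 11/4 + 130.435ms (1/4)
6. 1565.217ms @ 3 + 521.739ms (1)
7. 2086.957ms @ 4 + 391.304ms (3/4)
8. 2478.261ms @ 19/4 + 521.739ms (1)
9. 3000.0ms @ 23/4 + 130.435ms (1/4)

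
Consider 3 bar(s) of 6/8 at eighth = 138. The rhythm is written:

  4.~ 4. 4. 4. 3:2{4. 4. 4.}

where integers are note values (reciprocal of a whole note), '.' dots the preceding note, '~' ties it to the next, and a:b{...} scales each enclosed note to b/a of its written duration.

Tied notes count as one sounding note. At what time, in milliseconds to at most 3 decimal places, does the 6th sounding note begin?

1. 0.0ms @ 0 + 2608.696ms (6)
2. 2608.696ms @ 6 + 1304.348ms (3)
3. 3913.043ms @ 9 + 1304.348ms (3)
4. 5217.391ms @ 12 + 869.565ms (2)
5. 6086.957ms @ 14 + 869.565ms (2)
6. 6956.522ms @ 16 + 869.565ms (2)

note 6 onset = 16b = 6956.522ms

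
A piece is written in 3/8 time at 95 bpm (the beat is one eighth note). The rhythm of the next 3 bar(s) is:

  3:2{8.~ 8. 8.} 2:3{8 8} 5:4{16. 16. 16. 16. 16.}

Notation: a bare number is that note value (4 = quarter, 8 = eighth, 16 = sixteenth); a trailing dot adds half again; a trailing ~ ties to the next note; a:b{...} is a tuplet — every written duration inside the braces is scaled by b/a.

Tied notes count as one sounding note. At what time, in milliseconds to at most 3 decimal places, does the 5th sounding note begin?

note 5 onset = 6b = 3789.474ms

1. 0.0ms @ 0 + 1263.158ms (2)
2. 1263.158ms @ 2 + 631.579ms (1)
3. 1894.737ms @ 3 + 947.368ms (3/2)
4. 2842.105ms @ 9/2 + 947.368ms (3/2)
5. 3789.474ms @ 6 + 378.947ms (3/5)
6. 4168.421ms @ 33/5 + 378.947ms (3/5)
7. 4547.368ms @ 36/5 + 378.947ms (3/5)
8. 4926.316ms @ 39/5 + 378.947ms (3/5)
9. 5305.263ms @ 42/5 + 378.947ms (3/5)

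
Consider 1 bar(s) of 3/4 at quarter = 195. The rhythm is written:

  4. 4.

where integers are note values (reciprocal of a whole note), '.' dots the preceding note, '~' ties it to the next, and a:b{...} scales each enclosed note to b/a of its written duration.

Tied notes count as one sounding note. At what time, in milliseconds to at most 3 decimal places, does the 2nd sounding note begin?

1. 0.0ms @ 0 + 461.538ms (3/2)
2. 461.538ms @ 3/2 + 461.538ms (3/2)

note 2 onset = 3/2b = 461.538ms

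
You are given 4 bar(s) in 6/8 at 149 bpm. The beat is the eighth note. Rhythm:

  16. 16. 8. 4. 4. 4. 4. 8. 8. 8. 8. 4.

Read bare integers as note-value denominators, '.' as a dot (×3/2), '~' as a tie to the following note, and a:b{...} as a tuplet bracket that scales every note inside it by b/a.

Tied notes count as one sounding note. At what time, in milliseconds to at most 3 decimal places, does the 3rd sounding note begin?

note 3 onset = 3/2b = 604.027ms

1. 0.0ms @ 0 + 302.013ms (3/4)
2. 302.013ms @ 3/4 + 302.013ms (3/4)
3. 604.027ms @ 3/2 + 604.027ms (3/2)
4. 1208.054ms @ 3 + 1208.054ms (3)
5. 2416.107ms @ 6 + 1208.054ms (3)
6. 3624.161ms @ 9 + 1208.054ms (3)
7. 4832.215ms @ 12 + 1208.054ms (3)
8. 6040.268ms @ 15 + 604.027ms (3/2)
9. 6644.295ms @ 33/2 + 604.027ms (3/2)
10. 7248.322ms @ 18 + 604.027ms (3/2)
11. 7852.349ms @ 39/2 + 604.027ms (3/2)
12. 8456.376ms @ 21 + 1208.054ms (3)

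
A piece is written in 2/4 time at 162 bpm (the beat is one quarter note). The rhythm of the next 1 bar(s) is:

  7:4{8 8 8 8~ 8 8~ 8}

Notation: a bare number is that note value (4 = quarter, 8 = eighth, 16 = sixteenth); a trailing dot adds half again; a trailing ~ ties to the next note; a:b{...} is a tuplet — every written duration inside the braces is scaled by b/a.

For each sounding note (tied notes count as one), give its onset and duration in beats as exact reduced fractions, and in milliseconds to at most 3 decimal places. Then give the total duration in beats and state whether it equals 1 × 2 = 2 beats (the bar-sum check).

1) 0.0ms=0b +105.82ms=2/7b
2) 105.82ms=2/7b +105.82ms=2/7b
3) 211.64ms=4/7b +105.82ms=2/7b
4) 317.46ms=6/7b +211.64ms=4/7b
5) 529.101ms=10/7b +211.64ms=4/7b
Σ=2b of 2 (162bpm 2/4) — PASS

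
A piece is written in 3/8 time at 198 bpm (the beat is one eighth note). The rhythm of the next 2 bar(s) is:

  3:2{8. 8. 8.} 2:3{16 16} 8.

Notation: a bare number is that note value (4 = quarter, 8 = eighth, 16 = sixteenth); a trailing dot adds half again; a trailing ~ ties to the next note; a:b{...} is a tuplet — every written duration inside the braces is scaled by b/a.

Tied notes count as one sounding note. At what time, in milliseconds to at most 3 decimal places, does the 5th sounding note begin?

1. 0.0ms @ 0 + 303.03ms (1)
2. 303.03ms @ 1 + 303.03ms (1)
3. 606.061ms @ 2 + 303.03ms (1)
4. 909.091ms @ 3 + 227.273ms (3/4)
5. 1136.364ms @ 15/4 + 227.273ms (3/4)
6. 1363.636ms @ 9/2 + 454.545ms (3/2)

note 5 onset = 15/4b = 1136.364ms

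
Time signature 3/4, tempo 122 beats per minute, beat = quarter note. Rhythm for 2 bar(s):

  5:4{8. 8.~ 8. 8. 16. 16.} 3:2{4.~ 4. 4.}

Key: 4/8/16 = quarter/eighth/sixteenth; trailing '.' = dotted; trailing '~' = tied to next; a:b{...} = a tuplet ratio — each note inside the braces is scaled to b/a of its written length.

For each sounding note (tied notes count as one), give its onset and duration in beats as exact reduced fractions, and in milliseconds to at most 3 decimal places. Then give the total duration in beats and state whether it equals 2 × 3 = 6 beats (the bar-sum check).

1) 0.0ms=0b +295.082ms=3/5b
2) 295.082ms=3/5b +590.164ms=6/5b
3) 885.246ms=9/5b +295.082ms=3/5b
4) 1180.328ms=12/5b +147.541ms=3/10b
5) 1327.869ms=27/10b +147.541ms=3/10b
6) 1475.41ms=3b +983.607ms=2b
7) 2459.016ms=5b +491.803ms=1b
Σ=6b of 6 (122bpm 3/4) — PASS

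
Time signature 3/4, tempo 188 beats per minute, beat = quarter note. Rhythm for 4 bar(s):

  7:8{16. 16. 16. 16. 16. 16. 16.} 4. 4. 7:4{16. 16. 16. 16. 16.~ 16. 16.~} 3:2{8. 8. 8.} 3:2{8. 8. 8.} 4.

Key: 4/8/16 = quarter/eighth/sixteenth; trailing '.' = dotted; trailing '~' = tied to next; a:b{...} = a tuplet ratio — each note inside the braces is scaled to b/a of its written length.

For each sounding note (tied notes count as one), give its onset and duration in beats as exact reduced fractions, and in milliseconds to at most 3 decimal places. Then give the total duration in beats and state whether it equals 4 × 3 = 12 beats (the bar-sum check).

1) 0.0ms=0b +136.778ms=3/7b
2) 136.778ms=3/7b +136.778ms=3/7b
3) 273.556ms=6/7b +136.778ms=3/7b
4) 410.334ms=9/7b +136.778ms=3/7b
5) 547.112ms=12/7b +136.778ms=3/7b
6) 683.891ms=15/7b +136.778ms=3/7b
7) 820.669ms=18/7b +136.778ms=3/7b
8) 957.447ms=3b +478.723ms=3/2b
9) 1436.17ms=9/2b +478.723ms=3/2b
10) 1914.894ms=6b +68.389ms=3/14b
11) 1983.283ms=87/14b +68.389ms=3/14b
12) 2051.672ms=45/7b +68.389ms=3/14b
13) 2120.061ms=93/14b +68.389ms=3/14b
14) 2188.45ms=48/7b +136.778ms=3/7b
15) 2325.228ms=51/7b +227.964ms=5/7b
16) 2553.191ms=8b +159.574ms=1/2b
17) 2712.766ms=17/2b +159.574ms=1/2b
18) 2872.34ms=9b +159.574ms=1/2b
19) 3031.915ms=19/2b +159.574ms=1/2b
20) 3191.489ms=10b +159.574ms=1/2b
21) 3351.064ms=21/2b +478.723ms=3/2b
Σ=12b of 12 (188bpm 3/4) — PASS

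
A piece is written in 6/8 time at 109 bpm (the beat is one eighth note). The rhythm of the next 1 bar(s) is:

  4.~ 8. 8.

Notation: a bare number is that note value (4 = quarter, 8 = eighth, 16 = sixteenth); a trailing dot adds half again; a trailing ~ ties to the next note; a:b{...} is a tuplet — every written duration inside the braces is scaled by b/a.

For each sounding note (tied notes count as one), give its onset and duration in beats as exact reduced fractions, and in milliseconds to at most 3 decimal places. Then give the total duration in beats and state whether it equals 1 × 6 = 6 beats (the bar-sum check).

1) 0.0ms=0b +2477.064ms=9/2b
2) 2477.064ms=9/2b +825.688ms=3/2b
Σ=6b of 6 (109bpm 6/8) — PASS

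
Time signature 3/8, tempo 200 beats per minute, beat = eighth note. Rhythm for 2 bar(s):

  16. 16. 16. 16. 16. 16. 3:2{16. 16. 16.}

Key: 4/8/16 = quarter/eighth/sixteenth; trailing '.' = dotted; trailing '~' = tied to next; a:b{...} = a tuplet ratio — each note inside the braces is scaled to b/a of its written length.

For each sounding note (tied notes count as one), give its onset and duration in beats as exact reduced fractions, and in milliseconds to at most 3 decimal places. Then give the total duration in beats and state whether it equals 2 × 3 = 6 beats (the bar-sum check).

1) 0.0ms=0b +225.0ms=3/4b
2) 225.0ms=3/4b +225.0ms=3/4b
3) 450.0ms=3/2b +225.0ms=3/4b
4) 675.0ms=9/4b +225.0ms=3/4b
5) 900.0ms=3b +225.0ms=3/4b
6) 1125.0ms=15/4b +225.0ms=3/4b
7) 1350.0ms=9/2b +150.0ms=1/2b
8) 1500.0ms=5b +150.0ms=1/2b
9) 1650.0ms=11/2b +150.0ms=1/2b
Σ=6b of 6 (200bpm 3/8) — PASS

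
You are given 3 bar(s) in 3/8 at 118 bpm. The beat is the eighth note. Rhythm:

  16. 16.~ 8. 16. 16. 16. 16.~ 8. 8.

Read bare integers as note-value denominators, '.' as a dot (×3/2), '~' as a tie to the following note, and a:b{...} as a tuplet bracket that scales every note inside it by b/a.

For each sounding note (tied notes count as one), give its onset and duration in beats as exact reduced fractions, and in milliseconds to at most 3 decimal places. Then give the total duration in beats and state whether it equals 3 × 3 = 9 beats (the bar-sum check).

1) 0.0ms=0b +381.356ms=3/4b
2) 381.356ms=3/4b +1144.068ms=9/4b
3) 1525.424ms=3b +381.356ms=3/4b
4) 1906.78ms=15/4b +381.356ms=3/4b
5) 2288.136ms=9/2b +381.356ms=3/4b
6) 2669.492ms=21/4b +1144.068ms=9/4b
7) 3813.559ms=15/2b +762.712ms=3/2b
Σ=9b of 9 (118bpm 3/8) — PASS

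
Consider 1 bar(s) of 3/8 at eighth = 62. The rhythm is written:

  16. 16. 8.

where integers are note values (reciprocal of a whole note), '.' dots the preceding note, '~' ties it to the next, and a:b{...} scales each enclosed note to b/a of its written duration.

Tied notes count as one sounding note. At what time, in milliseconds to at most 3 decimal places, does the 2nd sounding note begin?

note 2 onset = 3/4b = 725.806ms

1. 0.0ms @ 0 + 725.806ms (3/4)
2. 725.806ms @ 3/4 + 725.806ms (3/4)
3. 1451.613ms @ 3/2 + 1451.613ms (3/2)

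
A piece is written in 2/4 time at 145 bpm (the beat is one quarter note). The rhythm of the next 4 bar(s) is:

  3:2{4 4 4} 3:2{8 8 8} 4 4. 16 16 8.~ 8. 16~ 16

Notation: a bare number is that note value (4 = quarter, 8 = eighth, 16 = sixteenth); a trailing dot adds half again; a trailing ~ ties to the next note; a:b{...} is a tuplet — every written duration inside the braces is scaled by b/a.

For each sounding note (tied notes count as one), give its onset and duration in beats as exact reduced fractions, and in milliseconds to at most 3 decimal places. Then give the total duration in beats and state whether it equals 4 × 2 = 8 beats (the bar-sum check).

1) 0.0ms=0b +275.862ms=2/3b
2) 275.862ms=2/3b +275.862ms=2/3b
3) 551.724ms=4/3b +275.862ms=2/3b
4) 827.586ms=2b +137.931ms=1/3b
5) 965.517ms=7/3b +137.931ms=1/3b
6) 1103.448ms=8/3b +137.931ms=1/3b
7) 1241.379ms=3b +413.793ms=1b
8) 1655.172ms=4b +620.69ms=3/2b
9) 2275.862ms=11/2b +103.448ms=1/4b
10) 2379.31ms=23/4b +103.448ms=1/4b
11) 2482.759ms=6b +620.69ms=3/2b
12) 3103.448ms=15/2b +206.897ms=1/2b
Σ=8b of 8 (145bpm 2/4) — PASS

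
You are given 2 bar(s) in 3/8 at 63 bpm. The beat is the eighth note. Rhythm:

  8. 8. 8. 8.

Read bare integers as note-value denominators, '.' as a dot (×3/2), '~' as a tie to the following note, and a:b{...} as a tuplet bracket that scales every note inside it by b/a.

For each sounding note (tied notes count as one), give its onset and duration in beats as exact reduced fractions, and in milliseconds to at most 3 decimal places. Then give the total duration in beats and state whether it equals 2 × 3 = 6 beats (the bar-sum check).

1) 0.0ms=0b +1428.571ms=3/2b
2) 1428.571ms=3/2b +1428.571ms=3/2b
3) 2857.143ms=3b +1428.571ms=3/2b
4) 4285.714ms=9/2b +1428.571ms=3/2b
Σ=6b of 6 (63bpm 3/8) — PASS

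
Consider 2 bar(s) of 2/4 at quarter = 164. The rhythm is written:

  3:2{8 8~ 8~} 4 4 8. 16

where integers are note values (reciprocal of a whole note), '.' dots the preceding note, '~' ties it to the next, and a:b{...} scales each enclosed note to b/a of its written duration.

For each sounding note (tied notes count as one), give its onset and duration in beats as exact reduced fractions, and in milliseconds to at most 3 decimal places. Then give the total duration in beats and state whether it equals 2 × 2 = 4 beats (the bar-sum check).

1) 0.0ms=0b +121.951ms=1/3b
2) 121.951ms=1/3b +609.756ms=5/3b
3) 731.707ms=2b +365.854ms=1b
4) 1097.561ms=3b +274.39ms=3/4b
5) 1371.951ms=15/4b +91.463ms=1/4b
Σ=4b of 4 (164bpm 2/4) — PASS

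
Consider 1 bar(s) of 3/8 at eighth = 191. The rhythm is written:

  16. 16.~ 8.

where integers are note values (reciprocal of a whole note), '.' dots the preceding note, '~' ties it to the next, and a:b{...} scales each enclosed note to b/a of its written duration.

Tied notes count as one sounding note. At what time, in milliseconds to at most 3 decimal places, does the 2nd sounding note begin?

note 2 onset = 3/4b = 235.602ms

1. 0.0ms @ 0 + 235.602ms (3/4)
2. 235.602ms @ 3/4 + 706.806ms (9/4)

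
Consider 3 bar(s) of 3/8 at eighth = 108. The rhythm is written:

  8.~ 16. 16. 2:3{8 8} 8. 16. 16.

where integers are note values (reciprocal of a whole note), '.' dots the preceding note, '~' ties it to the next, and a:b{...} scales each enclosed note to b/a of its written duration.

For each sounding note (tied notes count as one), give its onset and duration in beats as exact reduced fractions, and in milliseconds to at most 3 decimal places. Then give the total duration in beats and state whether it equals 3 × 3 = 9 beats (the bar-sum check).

1) 0.0ms=0b +1250.0ms=9/4b
2) 1250.0ms=9/4b +416.667ms=3/4b
3) 1666.667ms=3b +833.333ms=3/2b
4) 2500.0ms=9/2b +833.333ms=3/2b
5) 3333.333ms=6b +833.333ms=3/2b
6) 4166.667ms=15/2b +416.667ms=3/4b
7) 4583.333ms=33/4b +416.667ms=3/4b
Σ=9b of 9 (108bpm 3/8) — PASS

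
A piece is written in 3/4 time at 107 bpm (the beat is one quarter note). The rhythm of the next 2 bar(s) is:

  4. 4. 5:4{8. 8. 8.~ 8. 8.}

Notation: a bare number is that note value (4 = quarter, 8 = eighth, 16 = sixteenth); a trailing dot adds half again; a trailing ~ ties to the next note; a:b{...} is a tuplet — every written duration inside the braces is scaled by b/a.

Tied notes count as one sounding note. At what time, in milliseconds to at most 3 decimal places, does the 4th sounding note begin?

note 4 onset = 18/5b = 2018.692ms

1. 0.0ms @ 0 + 841.121ms (3/2)
2. 841.121ms @ 3/2 + 841.121ms (3/2)
3. 1682.243ms @ 3 + 336.449ms (3/5)
4. 2018.692ms @ 18/5 + 336.449ms (3/5)
5. 2355.14ms @ 21/5 + 672.897ms (6/5)
6. 3028.037ms @ 27/5 + 336.449ms (3/5)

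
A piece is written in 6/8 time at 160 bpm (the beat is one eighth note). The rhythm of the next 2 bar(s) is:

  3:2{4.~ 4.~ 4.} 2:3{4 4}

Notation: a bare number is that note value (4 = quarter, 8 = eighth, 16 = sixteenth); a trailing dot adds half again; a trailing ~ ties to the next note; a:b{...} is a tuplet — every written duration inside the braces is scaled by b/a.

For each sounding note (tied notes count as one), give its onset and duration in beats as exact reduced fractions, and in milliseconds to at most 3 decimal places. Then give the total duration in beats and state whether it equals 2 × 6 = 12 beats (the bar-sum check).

1) 0.0ms=0b +2250.0ms=6b
2) 2250.0ms=6b +1125.0ms=3b
3) 3375.0ms=9b +1125.0ms=3b
Σ=12b of 12 (160bpm 6/8) — PASS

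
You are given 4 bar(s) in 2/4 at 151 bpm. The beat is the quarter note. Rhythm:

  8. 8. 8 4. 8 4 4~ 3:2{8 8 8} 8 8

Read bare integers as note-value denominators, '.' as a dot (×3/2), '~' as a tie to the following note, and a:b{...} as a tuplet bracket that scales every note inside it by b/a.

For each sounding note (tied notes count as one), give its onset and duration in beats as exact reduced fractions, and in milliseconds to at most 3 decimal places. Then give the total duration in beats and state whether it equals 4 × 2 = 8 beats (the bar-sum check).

1) 0.0ms=0b +298.013ms=3/4b
2) 298.013ms=3/4b +298.013ms=3/4b
3) 596.026ms=3/2b +198.675ms=1/2b
4) 794.702ms=2b +596.026ms=3/2b
5) 1390.728ms=7/2b +198.675ms=1/2b
6) 1589.404ms=4b +397.351ms=1b
7) 1986.755ms=5b +529.801ms=4/3b
8) 2516.556ms=19/3b +132.45ms=1/3b
9) 2649.007ms=20/3b +132.45ms=1/3b
10) 2781.457ms=7b +198.675ms=1/2b
11) 2980.132ms=15/2b +198.675ms=1/2b
Σ=8b of 8 (151bpm 2/4) — PASS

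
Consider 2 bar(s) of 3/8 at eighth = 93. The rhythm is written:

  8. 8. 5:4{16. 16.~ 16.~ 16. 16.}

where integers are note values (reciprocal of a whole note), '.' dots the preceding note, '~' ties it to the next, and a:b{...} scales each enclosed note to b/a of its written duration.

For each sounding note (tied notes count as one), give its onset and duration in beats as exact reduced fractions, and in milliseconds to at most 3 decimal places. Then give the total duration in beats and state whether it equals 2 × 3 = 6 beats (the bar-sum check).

1) 0.0ms=0b +967.742ms=3/2b
2) 967.742ms=3/2b +967.742ms=3/2b
3) 1935.484ms=3b +387.097ms=3/5b
4) 2322.581ms=18/5b +1161.29ms=9/5b
5) 3483.871ms=27/5b +387.097ms=3/5b
Σ=6b of 6 (93bpm 3/8) — PASS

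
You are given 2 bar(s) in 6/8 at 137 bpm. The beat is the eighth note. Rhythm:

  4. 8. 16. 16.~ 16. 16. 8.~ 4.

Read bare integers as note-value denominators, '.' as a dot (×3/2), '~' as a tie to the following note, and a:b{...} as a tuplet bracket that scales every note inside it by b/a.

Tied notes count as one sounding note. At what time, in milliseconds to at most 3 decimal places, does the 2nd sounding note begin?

1. 0.0ms @ 0 + 1313.869ms (3)
2. 1313.869ms @ 3 + 656.934ms (3/2)
3. 1970.803ms @ 9/2 + 328.467ms (3/4)
4. 2299.27ms @ 21/4 + 656.934ms (3/2)
5. 2956.204ms @ 27/4 + 328.467ms (3/4)
6. 3284.672ms @ 15/2 + 1970.803ms (9/2)

note 2 onset = 3b = 1313.869ms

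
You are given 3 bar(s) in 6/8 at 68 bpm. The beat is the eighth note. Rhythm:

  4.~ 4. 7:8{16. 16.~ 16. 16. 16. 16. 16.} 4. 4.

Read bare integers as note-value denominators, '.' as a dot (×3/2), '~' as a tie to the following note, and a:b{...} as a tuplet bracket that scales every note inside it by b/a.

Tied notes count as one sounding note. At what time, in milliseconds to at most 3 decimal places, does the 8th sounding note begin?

note 8 onset = 12b = 10588.235ms

1. 0.0ms @ 0 + 5294.118ms (6)
2. 5294.118ms @ 6 + 756.303ms (6/7)
3. 6050.42ms @ 48/7 + 1512.605ms (12/7)
4. 7563.025ms @ 60/7 + 756.303ms (6/7)
5. 8319.328ms @ 66/7 + 756.303ms (6/7)
6. 9075.63ms @ 72/7 + 756.303ms (6/7)
7. 9831.933ms @ 78/7 + 756.303ms (6/7)
8. 10588.235ms @ 12 + 2647.059ms (3)
9. 13235.294ms @ 15 + 2647.059ms (3)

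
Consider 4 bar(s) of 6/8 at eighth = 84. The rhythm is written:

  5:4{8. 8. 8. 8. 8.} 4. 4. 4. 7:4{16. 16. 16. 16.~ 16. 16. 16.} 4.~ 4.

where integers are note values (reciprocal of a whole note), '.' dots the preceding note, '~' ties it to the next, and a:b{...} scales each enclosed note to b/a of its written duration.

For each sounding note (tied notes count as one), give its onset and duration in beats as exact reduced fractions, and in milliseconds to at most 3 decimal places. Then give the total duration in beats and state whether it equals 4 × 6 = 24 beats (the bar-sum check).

1) 0.0ms=0b +857.143ms=6/5b
2) 857.143ms=6/5b +857.143ms=6/5b
3) 1714.286ms=12/5b +857.143ms=6/5b
4) 2571.429ms=18/5b +857.143ms=6/5b
5) 3428.571ms=24/5b +857.143ms=6/5b
6) 4285.714ms=6b +2142.857ms=3b
7) 6428.571ms=9b +2142.857ms=3b
8) 8571.429ms=12b +2142.857ms=3b
9) 10714.286ms=15b +306.122ms=3/7b
10) 11020.408ms=108/7b +306.122ms=3/7b
11) 11326.531ms=111/7b +306.122ms=3/7b
12) 11632.653ms=114/7b +612.245ms=6/7b
13) 12244.898ms=120/7b +306.122ms=3/7b
14) 12551.02ms=123/7b +306.122ms=3/7b
15) 12857.143ms=18b +4285.714ms=6b
Σ=24b of 24 (84bpm 6/8) — PASS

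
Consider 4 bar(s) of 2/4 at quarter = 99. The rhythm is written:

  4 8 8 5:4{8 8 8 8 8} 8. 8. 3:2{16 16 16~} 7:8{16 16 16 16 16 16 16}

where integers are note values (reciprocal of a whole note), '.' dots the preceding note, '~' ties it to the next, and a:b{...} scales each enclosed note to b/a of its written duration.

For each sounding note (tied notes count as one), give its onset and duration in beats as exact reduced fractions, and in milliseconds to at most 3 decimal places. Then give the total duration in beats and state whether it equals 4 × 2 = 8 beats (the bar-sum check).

1) 0.0ms=0b +606.061ms=1b
2) 606.061ms=1b +303.03ms=1/2b
3) 909.091ms=3/2b +303.03ms=1/2b
4) 1212.121ms=2b +242.424ms=2/5b
5) 1454.545ms=12/5b +242.424ms=2/5b
6) 1696.97ms=14/5b +242.424ms=2/5b
7) 1939.394ms=16/5b +242.424ms=2/5b
8) 2181.818ms=18/5b +242.424ms=2/5b
9) 2424.242ms=4b +454.545ms=3/4b
10) 2878.788ms=19/4b +454.545ms=3/4b
11) 3333.333ms=11/2b +101.01ms=1/6b
12) 3434.343ms=17/3b +101.01ms=1/6b
13) 3535.354ms=35/6b +274.17ms=19/42b
14) 3809.524ms=44/7b +173.16ms=2/7b
15) 3982.684ms=46/7b +173.16ms=2/7b
16) 4155.844ms=48/7b +173.16ms=2/7b
17) 4329.004ms=50/7b +173.16ms=2/7b
18) 4502.165ms=52/7b +173.16ms=2/7b
19) 4675.325ms=54/7b +173.16ms=2/7b
Σ=8b of 8 (99bpm 2/4) — PASS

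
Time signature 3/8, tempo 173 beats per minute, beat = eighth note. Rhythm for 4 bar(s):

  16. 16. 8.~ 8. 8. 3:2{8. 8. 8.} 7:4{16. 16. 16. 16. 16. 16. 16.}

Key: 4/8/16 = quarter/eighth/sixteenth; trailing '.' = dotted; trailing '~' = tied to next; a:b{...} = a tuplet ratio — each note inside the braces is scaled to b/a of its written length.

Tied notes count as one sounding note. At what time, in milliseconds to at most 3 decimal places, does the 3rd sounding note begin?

note 3 onset = 3/2b = 520.231ms

1. 0.0ms @ 0 + 260.116ms (3/4)
2. 260.116ms @ 3/4 + 260.116ms (3/4)
3. 520.231ms @ 3/2 + 1040.462ms (3)
4. 1560.694ms @ 9/2 + 520.231ms (3/2)
5. 2080.925ms @ 6 + 346.821ms (1)
6. 2427.746ms @ 7 + 346.821ms (1)
7. 2774.566ms @ 8 + 346.821ms (1)
8. 3121.387ms @ 9 + 148.637ms (3/7)
9. 3270.025ms @ 66/7 + 148.637ms (3/7)
10. 3418.662ms @ 69/7 + 148.637ms (3/7)
11. 3567.3ms @ 72/7 + 148.637ms (3/7)
12. 3715.937ms @ 75/7 + 148.637ms (3/7)
13. 3864.575ms @ 78/7 + 148.637ms (3/7)
14. 4013.212ms @ 81/7 + 148.637ms (3/7)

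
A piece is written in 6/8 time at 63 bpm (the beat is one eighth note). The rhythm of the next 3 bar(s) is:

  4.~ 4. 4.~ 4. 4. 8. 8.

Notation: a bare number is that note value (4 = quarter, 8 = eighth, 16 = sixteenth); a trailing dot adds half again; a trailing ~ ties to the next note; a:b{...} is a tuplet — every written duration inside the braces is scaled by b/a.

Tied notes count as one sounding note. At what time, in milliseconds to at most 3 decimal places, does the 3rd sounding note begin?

1. 0.0ms @ 0 + 5714.286ms (6)
2. 5714.286ms @ 6 + 5714.286ms (6)
3. 11428.571ms @ 12 + 2857.143ms (3)
4. 14285.714ms @ 15 + 1428.571ms (3/2)
5. 15714.286ms @ 33/2 + 1428.571ms (3/2)

note 3 onset = 12b = 11428.571ms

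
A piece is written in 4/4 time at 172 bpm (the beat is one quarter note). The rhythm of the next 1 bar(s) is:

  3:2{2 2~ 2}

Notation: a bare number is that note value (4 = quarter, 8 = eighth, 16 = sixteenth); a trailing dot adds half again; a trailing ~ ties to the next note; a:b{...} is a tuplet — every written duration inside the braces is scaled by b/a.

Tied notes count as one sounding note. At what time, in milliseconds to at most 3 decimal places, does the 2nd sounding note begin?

note 2 onset = 4/3b = 465.116ms

1. 0.0ms @ 0 + 465.116ms (4/3)
2. 465.116ms @ 4/3 + 930.233ms (8/3)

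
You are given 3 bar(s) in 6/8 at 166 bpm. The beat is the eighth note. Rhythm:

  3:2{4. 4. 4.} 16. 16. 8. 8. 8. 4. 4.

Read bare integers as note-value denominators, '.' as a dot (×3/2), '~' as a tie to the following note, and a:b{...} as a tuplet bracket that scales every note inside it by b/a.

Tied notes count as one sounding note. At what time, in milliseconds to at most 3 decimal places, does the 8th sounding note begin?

1. 0.0ms @ 0 + 722.892ms (2)
2. 722.892ms @ 2 + 722.892ms (2)
3. 1445.783ms @ 4 + 722.892ms (2)
4. 2168.675ms @ 6 + 271.084ms (3/4)
5. 2439.759ms @ 27/4 + 271.084ms (3/4)
6. 2710.843ms @ 15/2 + 542.169ms (3/2)
7. 3253.012ms @ 9 + 542.169ms (3/2)
8. 3795.181ms @ 21/2 + 542.169ms (3/2)
9. 4337.349ms @ 12 + 1084.337ms (3)
10. 5421.687ms @ 15 + 1084.337ms (3)

note 8 onset = 21/2b = 3795.181ms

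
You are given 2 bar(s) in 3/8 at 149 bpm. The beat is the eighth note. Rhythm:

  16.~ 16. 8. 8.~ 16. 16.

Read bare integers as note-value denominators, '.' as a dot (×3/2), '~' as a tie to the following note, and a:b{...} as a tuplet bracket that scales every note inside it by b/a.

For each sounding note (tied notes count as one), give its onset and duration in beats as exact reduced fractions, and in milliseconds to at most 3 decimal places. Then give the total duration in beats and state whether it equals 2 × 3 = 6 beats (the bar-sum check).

1) 0.0ms=0b +604.027ms=3/2b
2) 604.027ms=3/2b +604.027ms=3/2b
3) 1208.054ms=3b +906.04ms=9/4b
4) 2114.094ms=21/4b +302.013ms=3/4b
Σ=6b of 6 (149bpm 3/8) — PASS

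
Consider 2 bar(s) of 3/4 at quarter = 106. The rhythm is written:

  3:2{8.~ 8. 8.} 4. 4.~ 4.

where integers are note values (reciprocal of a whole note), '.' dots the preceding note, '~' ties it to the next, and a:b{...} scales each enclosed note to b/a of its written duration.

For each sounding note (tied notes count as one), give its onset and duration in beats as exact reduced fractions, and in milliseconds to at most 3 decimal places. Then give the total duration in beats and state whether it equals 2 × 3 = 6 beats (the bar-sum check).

1) 0.0ms=0b +566.038ms=1b
2) 566.038ms=1b +283.019ms=1/2b
3) 849.057ms=3/2b +849.057ms=3/2b
4) 1698.113ms=3b +1698.113ms=3b
Σ=6b of 6 (106bpm 3/4) — PASS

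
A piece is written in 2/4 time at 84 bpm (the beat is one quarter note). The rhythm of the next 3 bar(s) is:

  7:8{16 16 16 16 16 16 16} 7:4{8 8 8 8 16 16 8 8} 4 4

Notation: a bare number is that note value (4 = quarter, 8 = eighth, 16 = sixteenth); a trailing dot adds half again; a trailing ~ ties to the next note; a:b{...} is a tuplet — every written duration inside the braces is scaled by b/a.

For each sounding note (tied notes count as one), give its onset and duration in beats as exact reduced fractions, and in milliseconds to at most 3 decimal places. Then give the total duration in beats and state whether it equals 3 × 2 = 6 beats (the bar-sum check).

1) 0.0ms=0b +204.082ms=2/7b
2) 204.082ms=2/7b +204.082ms=2/7b
3) 408.163ms=4/7b +204.082ms=2/7b
4) 612.245ms=6/7b +204.082ms=2/7b
5) 816.327ms=8/7b +204.082ms=2/7b
6) 1020.408ms=10/7b +204.082ms=2/7b
7) 1224.49ms=12/7b +204.082ms=2/7b
8) 1428.571ms=2b +204.082ms=2/7b
9) 1632.653ms=16/7b +204.082ms=2/7b
10) 1836.735ms=18/7b +204.082ms=2/7b
11) 2040.816ms=20/7b +204.082ms=2/7b
12) 2244.898ms=22/7b +102.041ms=1/7b
13) 2346.939ms=23/7b +102.041ms=1/7b
14) 2448.98ms=24/7b +204.082ms=2/7b
15) 2653.061ms=26/7b +204.082ms=2/7b
16) 2857.143ms=4b +714.286ms=1b
17) 3571.429ms=5b +714.286ms=1b
Σ=6b of 6 (84bpm 2/4) — PASS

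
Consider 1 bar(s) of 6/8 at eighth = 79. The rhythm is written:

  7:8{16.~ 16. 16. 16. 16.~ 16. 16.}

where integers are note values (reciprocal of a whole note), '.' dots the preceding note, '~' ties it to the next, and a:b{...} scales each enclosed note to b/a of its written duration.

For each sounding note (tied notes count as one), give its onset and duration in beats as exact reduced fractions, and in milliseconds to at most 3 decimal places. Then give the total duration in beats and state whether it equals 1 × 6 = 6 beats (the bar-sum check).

1) 0.0ms=0b +1301.989ms=12/7b
2) 1301.989ms=12/7b +650.995ms=6/7b
3) 1952.984ms=18/7b +650.995ms=6/7b
4) 2603.978ms=24/7b +1301.989ms=12/7b
5) 3905.967ms=36/7b +650.995ms=6/7b
Σ=6b of 6 (79bpm 6/8) — PASS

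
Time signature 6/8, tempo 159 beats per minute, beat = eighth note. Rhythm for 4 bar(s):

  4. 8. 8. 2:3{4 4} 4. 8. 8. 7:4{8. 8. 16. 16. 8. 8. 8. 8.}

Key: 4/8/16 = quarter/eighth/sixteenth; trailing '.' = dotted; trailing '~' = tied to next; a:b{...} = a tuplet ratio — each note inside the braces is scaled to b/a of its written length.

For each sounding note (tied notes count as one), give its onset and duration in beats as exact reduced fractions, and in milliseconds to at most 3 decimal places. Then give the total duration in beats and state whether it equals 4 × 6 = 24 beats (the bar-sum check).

1) 0.0ms=0b +1132.075ms=3b
2) 1132.075ms=3b +566.038ms=3/2b
3) 1698.113ms=9/2b +566.038ms=3/2b
4) 2264.151ms=6b +1132.075ms=3b
5) 3396.226ms=9b +1132.075ms=3b
6) 4528.302ms=12b +1132.075ms=3b
7) 5660.377ms=15b +566.038ms=3/2b
8) 6226.415ms=33/2b +566.038ms=3/2b
9) 6792.453ms=18b +323.45ms=6/7b
10) 7115.903ms=132/7b +323.45ms=6/7b
11) 7439.353ms=138/7b +161.725ms=3/7b
12) 7601.078ms=141/7b +161.725ms=3/7b
13) 7762.803ms=144/7b +323.45ms=6/7b
14) 8086.253ms=150/7b +323.45ms=6/7b
15) 8409.704ms=156/7b +323.45ms=6/7b
16) 8733.154ms=162/7b +323.45ms=6/7b
Σ=24b of 24 (159bpm 6/8) — PASS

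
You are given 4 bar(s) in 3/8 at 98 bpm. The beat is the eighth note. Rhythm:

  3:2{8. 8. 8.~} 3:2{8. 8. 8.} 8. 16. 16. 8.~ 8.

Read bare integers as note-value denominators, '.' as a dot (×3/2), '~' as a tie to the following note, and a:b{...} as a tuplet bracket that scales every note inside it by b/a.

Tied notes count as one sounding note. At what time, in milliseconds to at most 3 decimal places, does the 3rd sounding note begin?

note 3 onset = 2b = 1224.49ms

1. 0.0ms @ 0 + 612.245ms (1)
2. 612.245ms @ 1 + 612.245ms (1)
3. 1224.49ms @ 2 + 1224.49ms (2)
4. 2448.98ms @ 4 + 612.245ms (1)
5. 3061.224ms @ 5 + 612.245ms (1)
6. 3673.469ms @ 6 + 918.367ms (3/2)
7. 4591.837ms @ 15/2 + 459.184ms (3/4)
8. 5051.02ms @ 33/4 + 459.184ms (3/4)
9. 5510.204ms @ 9 + 1836.735ms (3)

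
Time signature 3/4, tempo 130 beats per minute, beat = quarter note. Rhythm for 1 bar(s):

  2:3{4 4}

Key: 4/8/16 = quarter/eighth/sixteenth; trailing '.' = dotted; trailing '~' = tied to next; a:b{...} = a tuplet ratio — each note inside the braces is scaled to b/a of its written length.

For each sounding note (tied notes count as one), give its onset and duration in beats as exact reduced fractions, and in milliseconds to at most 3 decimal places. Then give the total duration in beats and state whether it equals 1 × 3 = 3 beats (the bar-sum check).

1) 0.0ms=0b +692.308ms=3/2b
2) 692.308ms=3/2b +692.308ms=3/2b
Σ=3b of 3 (130bpm 3/4) — PASS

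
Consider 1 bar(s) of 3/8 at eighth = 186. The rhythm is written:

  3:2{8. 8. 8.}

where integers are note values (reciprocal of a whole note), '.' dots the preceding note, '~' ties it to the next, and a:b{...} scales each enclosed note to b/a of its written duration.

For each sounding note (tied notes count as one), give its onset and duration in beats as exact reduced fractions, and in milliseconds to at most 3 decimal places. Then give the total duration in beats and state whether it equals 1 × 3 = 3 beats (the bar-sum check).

1) 0.0ms=0b +322.581ms=1b
2) 322.581ms=1b +322.581ms=1b
3) 645.161ms=2b +322.581ms=1b
Σ=3b of 3 (186bpm 3/8) — PASS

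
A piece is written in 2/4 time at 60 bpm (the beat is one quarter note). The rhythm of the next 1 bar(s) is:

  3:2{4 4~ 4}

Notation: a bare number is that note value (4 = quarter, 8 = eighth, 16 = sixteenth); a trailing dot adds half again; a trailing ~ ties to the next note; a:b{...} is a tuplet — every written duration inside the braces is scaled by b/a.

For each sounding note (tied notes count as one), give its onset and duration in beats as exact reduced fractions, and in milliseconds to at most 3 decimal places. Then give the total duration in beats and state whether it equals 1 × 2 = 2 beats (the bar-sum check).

1) 0.0ms=0b +666.667ms=2/3b
2) 666.667ms=2/3b +1333.333ms=4/3b
Σ=2b of 2 (60bpm 2/4) — PASS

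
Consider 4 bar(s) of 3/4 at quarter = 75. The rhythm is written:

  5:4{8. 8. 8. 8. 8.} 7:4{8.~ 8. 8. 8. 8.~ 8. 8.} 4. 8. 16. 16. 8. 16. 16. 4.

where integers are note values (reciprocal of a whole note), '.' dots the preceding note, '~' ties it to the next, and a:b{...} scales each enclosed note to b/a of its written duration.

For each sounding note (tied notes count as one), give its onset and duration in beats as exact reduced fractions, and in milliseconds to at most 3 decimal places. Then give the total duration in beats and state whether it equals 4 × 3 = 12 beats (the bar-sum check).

1) 0.0ms=0b +480.0ms=3/5b
2) 480.0ms=3/5b +480.0ms=3/5b
3) 960.0ms=6/5b +480.0ms=3/5b
4) 1440.0ms=9/5b +480.0ms=3/5b
5) 1920.0ms=12/5b +480.0ms=3/5b
6) 2400.0ms=3b +685.714ms=6/7b
7) 3085.714ms=27/7b +342.857ms=3/7b
8) 3428.571ms=30/7b +342.857ms=3/7b
9) 3771.429ms=33/7b +685.714ms=6/7b
10) 4457.143ms=39/7b +342.857ms=3/7b
11) 4800.0ms=6b +1200.0ms=3/2b
12) 6000.0ms=15/2b +600.0ms=3/4b
13) 6600.0ms=33/4b +300.0ms=3/8b
14) 6900.0ms=69/8b +300.0ms=3/8b
15) 7200.0ms=9b +600.0ms=3/4b
16) 7800.0ms=39/4b +300.0ms=3/8b
17) 8100.0ms=81/8b +300.0ms=3/8b
18) 8400.0ms=21/2b +1200.0ms=3/2b
Σ=12b of 12 (75bpm 3/4) — PASS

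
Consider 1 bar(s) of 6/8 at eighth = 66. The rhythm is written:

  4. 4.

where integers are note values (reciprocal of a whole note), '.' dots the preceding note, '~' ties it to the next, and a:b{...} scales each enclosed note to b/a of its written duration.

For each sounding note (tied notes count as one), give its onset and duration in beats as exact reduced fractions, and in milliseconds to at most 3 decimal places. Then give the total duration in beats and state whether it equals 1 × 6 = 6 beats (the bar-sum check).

1) 0.0ms=0b +2727.273ms=3b
2) 2727.273ms=3b +2727.273ms=3b
Σ=6b of 6 (66bpm 6/8) — PASS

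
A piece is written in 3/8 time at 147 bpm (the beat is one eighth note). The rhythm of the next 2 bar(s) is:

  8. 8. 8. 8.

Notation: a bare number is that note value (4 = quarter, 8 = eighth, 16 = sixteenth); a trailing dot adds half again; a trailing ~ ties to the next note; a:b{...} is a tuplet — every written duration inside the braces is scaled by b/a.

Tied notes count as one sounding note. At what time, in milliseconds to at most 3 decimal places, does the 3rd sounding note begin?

1. 0.0ms @ 0 + 612.245ms (3/2)
2. 612.245ms @ 3/2 + 612.245ms (3/2)
3. 1224.49ms @ 3 + 612.245ms (3/2)
4. 1836.735ms @ 9/2 + 612.245ms (3/2)

note 3 onset = 3b = 1224.49ms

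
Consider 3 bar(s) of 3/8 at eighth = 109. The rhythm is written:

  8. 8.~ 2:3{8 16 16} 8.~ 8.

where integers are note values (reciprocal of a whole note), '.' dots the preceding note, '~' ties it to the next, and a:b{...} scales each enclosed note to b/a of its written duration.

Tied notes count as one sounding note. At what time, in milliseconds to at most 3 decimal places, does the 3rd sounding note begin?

1. 0.0ms @ 0 + 825.688ms (3/2)
2. 825.688ms @ 3/2 + 1651.376ms (3)
3. 2477.064ms @ 9/2 + 412.844ms (3/4)
4. 2889.908ms @ 21/4 + 412.844ms (3/4)
5. 3302.752ms @ 6 + 1651.376ms (3)

note 3 onset = 9/2b = 2477.064ms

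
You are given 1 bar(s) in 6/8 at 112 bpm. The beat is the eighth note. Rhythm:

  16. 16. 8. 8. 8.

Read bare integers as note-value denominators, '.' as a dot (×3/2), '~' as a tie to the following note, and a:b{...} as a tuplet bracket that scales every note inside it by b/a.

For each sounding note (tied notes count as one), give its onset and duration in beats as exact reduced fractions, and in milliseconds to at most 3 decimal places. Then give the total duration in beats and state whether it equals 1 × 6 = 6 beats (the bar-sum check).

1) 0.0ms=0b +401.786ms=3/4b
2) 401.786ms=3/4b +401.786ms=3/4b
3) 803.571ms=3/2b +803.571ms=3/2b
4) 1607.143ms=3b +803.571ms=3/2b
5) 2410.714ms=9/2b +803.571ms=3/2b
Σ=6b of 6 (112bpm 6/8) — PASS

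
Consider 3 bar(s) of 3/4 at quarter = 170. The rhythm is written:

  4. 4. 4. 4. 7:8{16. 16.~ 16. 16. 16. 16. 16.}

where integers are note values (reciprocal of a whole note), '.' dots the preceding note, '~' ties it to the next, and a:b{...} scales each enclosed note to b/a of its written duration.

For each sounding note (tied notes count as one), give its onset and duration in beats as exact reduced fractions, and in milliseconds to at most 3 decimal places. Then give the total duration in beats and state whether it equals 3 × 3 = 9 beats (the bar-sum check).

1) 0.0ms=0b +529.412ms=3/2b
2) 529.412ms=3/2b +529.412ms=3/2b
3) 1058.824ms=3b +529.412ms=3/2b
4) 1588.235ms=9/2b +529.412ms=3/2b
5) 2117.647ms=6b +151.261ms=3/7b
6) 2268.908ms=45/7b +302.521ms=6/7b
7) 2571.429ms=51/7b +151.261ms=3/7b
8) 2722.689ms=54/7b +151.261ms=3/7b
9) 2873.95ms=57/7b +151.261ms=3/7b
10) 3025.21ms=60/7b +151.261ms=3/7b
Σ=9b of 9 (170bpm 3/4) — PASS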